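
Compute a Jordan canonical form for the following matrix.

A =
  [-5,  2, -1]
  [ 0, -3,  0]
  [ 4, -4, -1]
J_2(-3) ⊕ J_1(-3)

The characteristic polynomial is
  det(x·I − A) = x^3 + 9*x^2 + 27*x + 27 = (x + 3)^3

Eigenvalues and multiplicities (the geometric multiplicity of λ is n − rank(A − λI), which equals the number of Jordan blocks for λ):
  λ = -3: algebraic multiplicity = 3, geometric multiplicity = 2

Determining the block sizes for each eigenvalue:
  λ = -3: 2 blocks summing to 3 forces exactly one block of size 2 and the rest size 1 → block sizes [2, 1]

Assembling the blocks gives a Jordan form
J =
  [-3,  1,  0]
  [ 0, -3,  0]
  [ 0,  0, -3]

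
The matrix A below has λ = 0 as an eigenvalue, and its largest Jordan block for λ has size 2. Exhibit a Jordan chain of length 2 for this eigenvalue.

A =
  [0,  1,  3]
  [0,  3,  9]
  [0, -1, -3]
A Jordan chain for λ = 0 of length 2:
v_1 = (1, 3, -1)ᵀ
v_2 = (0, 1, 0)ᵀ

Let N = A − (0)·I. We want v_2 with N^2 v_2 = 0 but N^1 v_2 ≠ 0; then v_{j-1} := N · v_j for j = 2, …, 2.

Pick v_2 = (0, 1, 0)ᵀ.
Then v_1 = N · v_2 = (1, 3, -1)ᵀ.

Sanity check: (A − (0)·I) v_1 = (0, 0, 0)ᵀ = 0. ✓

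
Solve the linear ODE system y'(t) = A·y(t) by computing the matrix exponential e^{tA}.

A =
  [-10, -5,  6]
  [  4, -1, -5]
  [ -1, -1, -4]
e^{tA} =
  [-t^2*exp(-5*t)/2 - 5*t*exp(-5*t) + exp(-5*t), -t^2*exp(-5*t)/2 - 5*t*exp(-5*t), t^2*exp(-5*t)/2 + 6*t*exp(-5*t)]
  [t^2*exp(-5*t)/2 + 4*t*exp(-5*t), t^2*exp(-5*t)/2 + 4*t*exp(-5*t) + exp(-5*t), -t^2*exp(-5*t)/2 - 5*t*exp(-5*t)]
  [-t*exp(-5*t), -t*exp(-5*t), t*exp(-5*t) + exp(-5*t)]

Strategy: write A = P · J · P⁻¹ where J is a Jordan canonical form, so e^{tA} = P · e^{tJ} · P⁻¹, and e^{tJ} can be computed block-by-block.

A has Jordan form
J =
  [-5,  1,  0]
  [ 0, -5,  1]
  [ 0,  0, -5]
(up to reordering of blocks).

Per-block formulas:
  For a 3×3 Jordan block J_3(-5): exp(t · J_3(-5)) = e^(-5t)·(I + t·N + (t^2/2)·N^2), where N is the 3×3 nilpotent shift.

After assembling e^{tJ} and conjugating by P, we get:

e^{tA} =
  [-t^2*exp(-5*t)/2 - 5*t*exp(-5*t) + exp(-5*t), -t^2*exp(-5*t)/2 - 5*t*exp(-5*t), t^2*exp(-5*t)/2 + 6*t*exp(-5*t)]
  [t^2*exp(-5*t)/2 + 4*t*exp(-5*t), t^2*exp(-5*t)/2 + 4*t*exp(-5*t) + exp(-5*t), -t^2*exp(-5*t)/2 - 5*t*exp(-5*t)]
  [-t*exp(-5*t), -t*exp(-5*t), t*exp(-5*t) + exp(-5*t)]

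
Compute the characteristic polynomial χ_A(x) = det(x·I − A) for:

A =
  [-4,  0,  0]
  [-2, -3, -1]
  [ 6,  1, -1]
x^3 + 8*x^2 + 20*x + 16

Expanding det(x·I − A) (e.g. by cofactor expansion or by noting that A is similar to its Jordan form J, which has the same characteristic polynomial as A) gives
  χ_A(x) = x^3 + 8*x^2 + 20*x + 16
which factors as (x + 2)^2*(x + 4). The eigenvalues (with algebraic multiplicities) are λ = -4 with multiplicity 1, λ = -2 with multiplicity 2.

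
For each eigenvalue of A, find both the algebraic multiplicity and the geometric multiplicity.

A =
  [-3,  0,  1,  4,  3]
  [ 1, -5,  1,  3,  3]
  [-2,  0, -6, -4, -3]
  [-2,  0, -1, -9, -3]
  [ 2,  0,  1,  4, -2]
λ = -5: alg = 5, geom = 3

Step 1 — factor the characteristic polynomial to read off the algebraic multiplicities:
  χ_A(x) = (x + 5)^5

Step 2 — compute geometric multiplicities via the rank-nullity identity g(λ) = n − rank(A − λI):
  rank(A − (-5)·I) = 2, so dim ker(A − (-5)·I) = n − 2 = 3

Summary:
  λ = -5: algebraic multiplicity = 5, geometric multiplicity = 3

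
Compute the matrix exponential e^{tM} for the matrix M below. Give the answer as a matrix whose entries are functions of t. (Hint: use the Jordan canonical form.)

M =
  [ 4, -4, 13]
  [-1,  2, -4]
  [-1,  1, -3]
e^{tM} =
  [3*t*exp(t) + exp(t), -3*t^2*exp(t)/2 - 4*t*exp(t), 3*t^2*exp(t)/2 + 13*t*exp(t)]
  [-t*exp(t), t^2*exp(t)/2 + t*exp(t) + exp(t), -t^2*exp(t)/2 - 4*t*exp(t)]
  [-t*exp(t), t^2*exp(t)/2 + t*exp(t), -t^2*exp(t)/2 - 4*t*exp(t) + exp(t)]

Strategy: write M = P · J · P⁻¹ where J is a Jordan canonical form, so e^{tM} = P · e^{tJ} · P⁻¹, and e^{tJ} can be computed block-by-block.

M has Jordan form
J =
  [1, 1, 0]
  [0, 1, 1]
  [0, 0, 1]
(up to reordering of blocks).

Per-block formulas:
  For a 3×3 Jordan block J_3(1): exp(t · J_3(1)) = e^(1t)·(I + t·N + (t^2/2)·N^2), where N is the 3×3 nilpotent shift.

After assembling e^{tJ} and conjugating by P, we get:

e^{tM} =
  [3*t*exp(t) + exp(t), -3*t^2*exp(t)/2 - 4*t*exp(t), 3*t^2*exp(t)/2 + 13*t*exp(t)]
  [-t*exp(t), t^2*exp(t)/2 + t*exp(t) + exp(t), -t^2*exp(t)/2 - 4*t*exp(t)]
  [-t*exp(t), t^2*exp(t)/2 + t*exp(t), -t^2*exp(t)/2 - 4*t*exp(t) + exp(t)]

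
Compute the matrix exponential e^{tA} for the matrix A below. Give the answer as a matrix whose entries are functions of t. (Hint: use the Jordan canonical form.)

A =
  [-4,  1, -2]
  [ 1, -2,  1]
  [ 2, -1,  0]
e^{tA} =
  [t^2*exp(-2*t)/2 - 2*t*exp(-2*t) + exp(-2*t), t*exp(-2*t), t^2*exp(-2*t)/2 - 2*t*exp(-2*t)]
  [t*exp(-2*t), exp(-2*t), t*exp(-2*t)]
  [-t^2*exp(-2*t)/2 + 2*t*exp(-2*t), -t*exp(-2*t), -t^2*exp(-2*t)/2 + 2*t*exp(-2*t) + exp(-2*t)]

Strategy: write A = P · J · P⁻¹ where J is a Jordan canonical form, so e^{tA} = P · e^{tJ} · P⁻¹, and e^{tJ} can be computed block-by-block.

A has Jordan form
J =
  [-2,  1,  0]
  [ 0, -2,  1]
  [ 0,  0, -2]
(up to reordering of blocks).

Per-block formulas:
  For a 3×3 Jordan block J_3(-2): exp(t · J_3(-2)) = e^(-2t)·(I + t·N + (t^2/2)·N^2), where N is the 3×3 nilpotent shift.

After assembling e^{tJ} and conjugating by P, we get:

e^{tA} =
  [t^2*exp(-2*t)/2 - 2*t*exp(-2*t) + exp(-2*t), t*exp(-2*t), t^2*exp(-2*t)/2 - 2*t*exp(-2*t)]
  [t*exp(-2*t), exp(-2*t), t*exp(-2*t)]
  [-t^2*exp(-2*t)/2 + 2*t*exp(-2*t), -t*exp(-2*t), -t^2*exp(-2*t)/2 + 2*t*exp(-2*t) + exp(-2*t)]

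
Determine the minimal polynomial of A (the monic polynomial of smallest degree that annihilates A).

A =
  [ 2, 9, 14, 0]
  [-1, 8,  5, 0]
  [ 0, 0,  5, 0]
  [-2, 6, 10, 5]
x^3 - 15*x^2 + 75*x - 125

The characteristic polynomial is χ_A(x) = (x - 5)^4, so the eigenvalues are known. The minimal polynomial is
  m_A(x) = Π_λ (x − λ)^{k_λ}
where k_λ is the size of the *largest* Jordan block for λ (equivalently, the smallest k with (A − λI)^k v = 0 for every generalised eigenvector v of λ).

  λ = 5: largest Jordan block has size 3, contributing (x − 5)^3

So m_A(x) = (x - 5)^3 = x^3 - 15*x^2 + 75*x - 125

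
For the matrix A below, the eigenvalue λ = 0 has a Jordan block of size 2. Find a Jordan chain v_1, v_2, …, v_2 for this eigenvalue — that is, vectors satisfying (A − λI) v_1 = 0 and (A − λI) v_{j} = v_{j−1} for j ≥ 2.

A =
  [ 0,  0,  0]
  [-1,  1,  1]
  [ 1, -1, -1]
A Jordan chain for λ = 0 of length 2:
v_1 = (0, -1, 1)ᵀ
v_2 = (1, 0, 0)ᵀ

Let N = A − (0)·I. We want v_2 with N^2 v_2 = 0 but N^1 v_2 ≠ 0; then v_{j-1} := N · v_j for j = 2, …, 2.

Pick v_2 = (1, 0, 0)ᵀ.
Then v_1 = N · v_2 = (0, -1, 1)ᵀ.

Sanity check: (A − (0)·I) v_1 = (0, 0, 0)ᵀ = 0. ✓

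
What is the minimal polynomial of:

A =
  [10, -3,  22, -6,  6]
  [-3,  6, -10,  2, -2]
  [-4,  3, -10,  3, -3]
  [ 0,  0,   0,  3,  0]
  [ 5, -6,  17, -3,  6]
x^2 - 6*x + 9

The characteristic polynomial is χ_A(x) = (x - 3)^5, so the eigenvalues are known. The minimal polynomial is
  m_A(x) = Π_λ (x − λ)^{k_λ}
where k_λ is the size of the *largest* Jordan block for λ (equivalently, the smallest k with (A − λI)^k v = 0 for every generalised eigenvector v of λ).

  λ = 3: largest Jordan block has size 2, contributing (x − 3)^2

So m_A(x) = (x - 3)^2 = x^2 - 6*x + 9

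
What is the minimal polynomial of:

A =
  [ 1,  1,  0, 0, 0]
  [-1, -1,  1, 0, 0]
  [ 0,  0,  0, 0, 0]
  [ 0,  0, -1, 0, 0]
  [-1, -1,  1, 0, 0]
x^3

The characteristic polynomial is χ_A(x) = x^5, so the eigenvalues are known. The minimal polynomial is
  m_A(x) = Π_λ (x − λ)^{k_λ}
where k_λ is the size of the *largest* Jordan block for λ (equivalently, the smallest k with (A − λI)^k v = 0 for every generalised eigenvector v of λ).

  λ = 0: largest Jordan block has size 3, contributing (x − 0)^3

So m_A(x) = x^3 = x^3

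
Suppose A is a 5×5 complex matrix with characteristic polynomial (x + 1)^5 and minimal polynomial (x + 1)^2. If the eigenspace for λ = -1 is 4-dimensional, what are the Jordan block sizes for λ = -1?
Block sizes for λ = -1: [2, 1, 1, 1]

Step 1 — from the characteristic polynomial, algebraic multiplicity of λ = -1 is 5. From dim ker(A − (-1)·I) = 4, there are exactly 4 Jordan blocks for λ = -1.
Step 2 — from the minimal polynomial, the factor (x + 1)^2 tells us the largest block for λ = -1 has size 2.
Step 3 — with total size 5, 4 blocks, and largest block 2, the block sizes (in nonincreasing order) are [2, 1, 1, 1].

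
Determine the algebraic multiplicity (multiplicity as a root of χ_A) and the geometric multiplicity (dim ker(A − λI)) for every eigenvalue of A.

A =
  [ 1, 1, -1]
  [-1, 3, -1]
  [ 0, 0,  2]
λ = 2: alg = 3, geom = 2

Step 1 — factor the characteristic polynomial to read off the algebraic multiplicities:
  χ_A(x) = (x - 2)^3

Step 2 — compute geometric multiplicities via the rank-nullity identity g(λ) = n − rank(A − λI):
  rank(A − (2)·I) = 1, so dim ker(A − (2)·I) = n − 1 = 2

Summary:
  λ = 2: algebraic multiplicity = 3, geometric multiplicity = 2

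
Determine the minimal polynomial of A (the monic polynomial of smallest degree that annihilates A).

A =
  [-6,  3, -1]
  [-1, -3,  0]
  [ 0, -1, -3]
x^3 + 12*x^2 + 48*x + 64

The characteristic polynomial is χ_A(x) = (x + 4)^3, so the eigenvalues are known. The minimal polynomial is
  m_A(x) = Π_λ (x − λ)^{k_λ}
where k_λ is the size of the *largest* Jordan block for λ (equivalently, the smallest k with (A − λI)^k v = 0 for every generalised eigenvector v of λ).

  λ = -4: largest Jordan block has size 3, contributing (x + 4)^3

So m_A(x) = (x + 4)^3 = x^3 + 12*x^2 + 48*x + 64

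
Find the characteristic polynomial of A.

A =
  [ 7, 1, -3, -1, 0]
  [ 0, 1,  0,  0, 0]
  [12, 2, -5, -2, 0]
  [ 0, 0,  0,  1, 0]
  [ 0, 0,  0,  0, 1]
x^5 - 5*x^4 + 10*x^3 - 10*x^2 + 5*x - 1

Expanding det(x·I − A) (e.g. by cofactor expansion or by noting that A is similar to its Jordan form J, which has the same characteristic polynomial as A) gives
  χ_A(x) = x^5 - 5*x^4 + 10*x^3 - 10*x^2 + 5*x - 1
which factors as (x - 1)^5. The eigenvalues (with algebraic multiplicities) are λ = 1 with multiplicity 5.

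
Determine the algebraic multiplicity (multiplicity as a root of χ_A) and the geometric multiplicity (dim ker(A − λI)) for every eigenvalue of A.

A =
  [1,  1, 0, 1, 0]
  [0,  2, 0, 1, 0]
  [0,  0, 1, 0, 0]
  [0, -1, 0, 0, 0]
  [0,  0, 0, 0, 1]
λ = 1: alg = 5, geom = 4

Step 1 — factor the characteristic polynomial to read off the algebraic multiplicities:
  χ_A(x) = (x - 1)^5

Step 2 — compute geometric multiplicities via the rank-nullity identity g(λ) = n − rank(A − λI):
  rank(A − (1)·I) = 1, so dim ker(A − (1)·I) = n − 1 = 4

Summary:
  λ = 1: algebraic multiplicity = 5, geometric multiplicity = 4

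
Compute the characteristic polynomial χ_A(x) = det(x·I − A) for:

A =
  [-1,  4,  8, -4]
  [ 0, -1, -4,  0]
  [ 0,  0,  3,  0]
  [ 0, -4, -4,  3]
x^4 - 4*x^3 - 2*x^2 + 12*x + 9

Expanding det(x·I − A) (e.g. by cofactor expansion or by noting that A is similar to its Jordan form J, which has the same characteristic polynomial as A) gives
  χ_A(x) = x^4 - 4*x^3 - 2*x^2 + 12*x + 9
which factors as (x - 3)^2*(x + 1)^2. The eigenvalues (with algebraic multiplicities) are λ = -1 with multiplicity 2, λ = 3 with multiplicity 2.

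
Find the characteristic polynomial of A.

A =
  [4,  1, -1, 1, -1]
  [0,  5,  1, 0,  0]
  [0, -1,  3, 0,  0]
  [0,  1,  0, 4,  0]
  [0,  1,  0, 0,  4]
x^5 - 20*x^4 + 160*x^3 - 640*x^2 + 1280*x - 1024

Expanding det(x·I − A) (e.g. by cofactor expansion or by noting that A is similar to its Jordan form J, which has the same characteristic polynomial as A) gives
  χ_A(x) = x^5 - 20*x^4 + 160*x^3 - 640*x^2 + 1280*x - 1024
which factors as (x - 4)^5. The eigenvalues (with algebraic multiplicities) are λ = 4 with multiplicity 5.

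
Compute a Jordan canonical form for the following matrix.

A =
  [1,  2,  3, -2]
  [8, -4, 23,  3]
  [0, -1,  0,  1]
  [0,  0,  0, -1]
J_3(-1) ⊕ J_1(-1)

The characteristic polynomial is
  det(x·I − A) = x^4 + 4*x^3 + 6*x^2 + 4*x + 1 = (x + 1)^4

Eigenvalues and multiplicities (the geometric multiplicity of λ is n − rank(A − λI), which equals the number of Jordan blocks for λ):
  λ = -1: algebraic multiplicity = 4, geometric multiplicity = 2

Determining the block sizes for each eigenvalue:
  λ = -1: with am = 4 and gm = 2, the partition is not yet determined (e.g. several partitions of 4 into 2 parts exist). Let N = A − (-1)·I. Computing rank(N^1) = 2, rank(N^2) = 1, rank(N^3) = 0; the number of blocks of size ≥ j is rank(N^{j−1}) − rank(N^j), giving [2, 1, 1]. So we have 1 block(s) of size 3, 1 block(s) of size 1 → block sizes [3, 1]

Assembling the blocks gives a Jordan form
J =
  [-1,  1,  0,  0]
  [ 0, -1,  1,  0]
  [ 0,  0, -1,  0]
  [ 0,  0,  0, -1]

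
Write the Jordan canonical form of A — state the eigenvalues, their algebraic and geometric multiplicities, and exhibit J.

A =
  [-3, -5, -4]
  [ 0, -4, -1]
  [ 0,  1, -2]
J_3(-3)

The characteristic polynomial is
  det(x·I − A) = x^3 + 9*x^2 + 27*x + 27 = (x + 3)^3

Eigenvalues and multiplicities (the geometric multiplicity of λ is n − rank(A − λI), which equals the number of Jordan blocks for λ):
  λ = -3: algebraic multiplicity = 3, geometric multiplicity = 1

Determining the block sizes for each eigenvalue:
  λ = -3: one block (gm = 1), so the single block has size am = 3 → block sizes [3]

Assembling the blocks gives a Jordan form
J =
  [-3,  1,  0]
  [ 0, -3,  1]
  [ 0,  0, -3]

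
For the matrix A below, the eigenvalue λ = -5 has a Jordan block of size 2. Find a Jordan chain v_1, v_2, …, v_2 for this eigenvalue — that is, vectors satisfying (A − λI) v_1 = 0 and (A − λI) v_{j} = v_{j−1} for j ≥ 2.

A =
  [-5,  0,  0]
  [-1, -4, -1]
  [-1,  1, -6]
A Jordan chain for λ = -5 of length 2:
v_1 = (0, -1, -1)ᵀ
v_2 = (1, 0, 0)ᵀ

Let N = A − (-5)·I. We want v_2 with N^2 v_2 = 0 but N^1 v_2 ≠ 0; then v_{j-1} := N · v_j for j = 2, …, 2.

Pick v_2 = (1, 0, 0)ᵀ.
Then v_1 = N · v_2 = (0, -1, -1)ᵀ.

Sanity check: (A − (-5)·I) v_1 = (0, 0, 0)ᵀ = 0. ✓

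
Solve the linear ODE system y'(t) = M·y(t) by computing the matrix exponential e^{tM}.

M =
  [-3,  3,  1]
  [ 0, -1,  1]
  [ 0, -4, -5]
e^{tM} =
  [exp(-3*t), t^2*exp(-3*t) + 3*t*exp(-3*t), t^2*exp(-3*t)/2 + t*exp(-3*t)]
  [0, 2*t*exp(-3*t) + exp(-3*t), t*exp(-3*t)]
  [0, -4*t*exp(-3*t), -2*t*exp(-3*t) + exp(-3*t)]

Strategy: write M = P · J · P⁻¹ where J is a Jordan canonical form, so e^{tM} = P · e^{tJ} · P⁻¹, and e^{tJ} can be computed block-by-block.

M has Jordan form
J =
  [-3,  1,  0]
  [ 0, -3,  1]
  [ 0,  0, -3]
(up to reordering of blocks).

Per-block formulas:
  For a 3×3 Jordan block J_3(-3): exp(t · J_3(-3)) = e^(-3t)·(I + t·N + (t^2/2)·N^2), where N is the 3×3 nilpotent shift.

After assembling e^{tJ} and conjugating by P, we get:

e^{tM} =
  [exp(-3*t), t^2*exp(-3*t) + 3*t*exp(-3*t), t^2*exp(-3*t)/2 + t*exp(-3*t)]
  [0, 2*t*exp(-3*t) + exp(-3*t), t*exp(-3*t)]
  [0, -4*t*exp(-3*t), -2*t*exp(-3*t) + exp(-3*t)]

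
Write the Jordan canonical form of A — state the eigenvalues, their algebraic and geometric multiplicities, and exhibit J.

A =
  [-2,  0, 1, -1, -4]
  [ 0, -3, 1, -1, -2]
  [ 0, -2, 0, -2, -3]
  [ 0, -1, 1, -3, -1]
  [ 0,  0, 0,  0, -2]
J_3(-2) ⊕ J_2(-2)

The characteristic polynomial is
  det(x·I − A) = x^5 + 10*x^4 + 40*x^3 + 80*x^2 + 80*x + 32 = (x + 2)^5

Eigenvalues and multiplicities (the geometric multiplicity of λ is n − rank(A − λI), which equals the number of Jordan blocks for λ):
  λ = -2: algebraic multiplicity = 5, geometric multiplicity = 2

Determining the block sizes for each eigenvalue:
  λ = -2: with am = 5 and gm = 2, the partition is not yet determined (e.g. several partitions of 5 into 2 parts exist). Let N = A − (-2)·I. Computing rank(N^1) = 3, rank(N^2) = 1, rank(N^3) = 0; the number of blocks of size ≥ j is rank(N^{j−1}) − rank(N^j), giving [2, 2, 1]. So we have 1 block(s) of size 3, 1 block(s) of size 2 → block sizes [3, 2]

Assembling the blocks gives a Jordan form
J =
  [-2,  1,  0,  0,  0]
  [ 0, -2,  1,  0,  0]
  [ 0,  0, -2,  0,  0]
  [ 0,  0,  0, -2,  1]
  [ 0,  0,  0,  0, -2]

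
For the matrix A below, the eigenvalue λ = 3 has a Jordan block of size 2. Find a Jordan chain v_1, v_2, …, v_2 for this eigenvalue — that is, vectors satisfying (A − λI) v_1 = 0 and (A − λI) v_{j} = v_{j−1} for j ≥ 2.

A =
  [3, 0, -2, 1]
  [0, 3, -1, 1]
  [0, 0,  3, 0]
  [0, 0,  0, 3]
A Jordan chain for λ = 3 of length 2:
v_1 = (-2, -1, 0, 0)ᵀ
v_2 = (0, 0, 1, 0)ᵀ

Let N = A − (3)·I. We want v_2 with N^2 v_2 = 0 but N^1 v_2 ≠ 0; then v_{j-1} := N · v_j for j = 2, …, 2.

Pick v_2 = (0, 0, 1, 0)ᵀ.
Then v_1 = N · v_2 = (-2, -1, 0, 0)ᵀ.

Sanity check: (A − (3)·I) v_1 = (0, 0, 0, 0)ᵀ = 0. ✓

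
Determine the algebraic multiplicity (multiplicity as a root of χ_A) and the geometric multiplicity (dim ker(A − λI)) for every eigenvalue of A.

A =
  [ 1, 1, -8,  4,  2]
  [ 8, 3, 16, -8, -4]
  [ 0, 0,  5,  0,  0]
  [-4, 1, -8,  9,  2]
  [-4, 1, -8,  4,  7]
λ = 5: alg = 5, geom = 4

Step 1 — factor the characteristic polynomial to read off the algebraic multiplicities:
  χ_A(x) = (x - 5)^5

Step 2 — compute geometric multiplicities via the rank-nullity identity g(λ) = n − rank(A − λI):
  rank(A − (5)·I) = 1, so dim ker(A − (5)·I) = n − 1 = 4

Summary:
  λ = 5: algebraic multiplicity = 5, geometric multiplicity = 4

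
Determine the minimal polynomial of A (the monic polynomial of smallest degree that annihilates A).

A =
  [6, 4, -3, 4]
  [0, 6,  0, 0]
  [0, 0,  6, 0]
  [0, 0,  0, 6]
x^2 - 12*x + 36

The characteristic polynomial is χ_A(x) = (x - 6)^4, so the eigenvalues are known. The minimal polynomial is
  m_A(x) = Π_λ (x − λ)^{k_λ}
where k_λ is the size of the *largest* Jordan block for λ (equivalently, the smallest k with (A − λI)^k v = 0 for every generalised eigenvector v of λ).

  λ = 6: largest Jordan block has size 2, contributing (x − 6)^2

So m_A(x) = (x - 6)^2 = x^2 - 12*x + 36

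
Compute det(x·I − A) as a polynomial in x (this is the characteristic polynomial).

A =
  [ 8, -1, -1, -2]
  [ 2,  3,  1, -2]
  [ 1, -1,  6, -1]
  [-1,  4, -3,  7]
x^4 - 24*x^3 + 216*x^2 - 864*x + 1296

Expanding det(x·I − A) (e.g. by cofactor expansion or by noting that A is similar to its Jordan form J, which has the same characteristic polynomial as A) gives
  χ_A(x) = x^4 - 24*x^3 + 216*x^2 - 864*x + 1296
which factors as (x - 6)^4. The eigenvalues (with algebraic multiplicities) are λ = 6 with multiplicity 4.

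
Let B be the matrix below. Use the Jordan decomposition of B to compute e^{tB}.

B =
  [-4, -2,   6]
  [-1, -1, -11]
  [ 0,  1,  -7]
e^{tB} =
  [t^2*exp(-4*t) + exp(-4*t), -2*t*exp(-4*t), 2*t^2*exp(-4*t) + 6*t*exp(-4*t)]
  [-3*t^2*exp(-4*t)/2 - t*exp(-4*t), 3*t*exp(-4*t) + exp(-4*t), -3*t^2*exp(-4*t) - 11*t*exp(-4*t)]
  [-t^2*exp(-4*t)/2, t*exp(-4*t), -t^2*exp(-4*t) - 3*t*exp(-4*t) + exp(-4*t)]

Strategy: write B = P · J · P⁻¹ where J is a Jordan canonical form, so e^{tB} = P · e^{tJ} · P⁻¹, and e^{tJ} can be computed block-by-block.

B has Jordan form
J =
  [-4,  1,  0]
  [ 0, -4,  1]
  [ 0,  0, -4]
(up to reordering of blocks).

Per-block formulas:
  For a 3×3 Jordan block J_3(-4): exp(t · J_3(-4)) = e^(-4t)·(I + t·N + (t^2/2)·N^2), where N is the 3×3 nilpotent shift.

After assembling e^{tJ} and conjugating by P, we get:

e^{tB} =
  [t^2*exp(-4*t) + exp(-4*t), -2*t*exp(-4*t), 2*t^2*exp(-4*t) + 6*t*exp(-4*t)]
  [-3*t^2*exp(-4*t)/2 - t*exp(-4*t), 3*t*exp(-4*t) + exp(-4*t), -3*t^2*exp(-4*t) - 11*t*exp(-4*t)]
  [-t^2*exp(-4*t)/2, t*exp(-4*t), -t^2*exp(-4*t) - 3*t*exp(-4*t) + exp(-4*t)]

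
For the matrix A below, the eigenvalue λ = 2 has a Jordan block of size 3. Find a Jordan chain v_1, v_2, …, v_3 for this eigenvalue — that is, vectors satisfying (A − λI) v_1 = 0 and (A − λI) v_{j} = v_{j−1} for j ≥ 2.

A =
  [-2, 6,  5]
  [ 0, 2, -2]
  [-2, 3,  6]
A Jordan chain for λ = 2 of length 3:
v_1 = (6, 4, 0)ᵀ
v_2 = (-4, 0, -2)ᵀ
v_3 = (1, 0, 0)ᵀ

Let N = A − (2)·I. We want v_3 with N^3 v_3 = 0 but N^2 v_3 ≠ 0; then v_{j-1} := N · v_j for j = 3, …, 2.

Pick v_3 = (1, 0, 0)ᵀ.
Then v_2 = N · v_3 = (-4, 0, -2)ᵀ.
Then v_1 = N · v_2 = (6, 4, 0)ᵀ.

Sanity check: (A − (2)·I) v_1 = (0, 0, 0)ᵀ = 0. ✓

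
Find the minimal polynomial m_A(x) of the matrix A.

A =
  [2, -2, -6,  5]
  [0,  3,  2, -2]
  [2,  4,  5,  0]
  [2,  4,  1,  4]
x^3 - 11*x^2 + 40*x - 48

The characteristic polynomial is χ_A(x) = (x - 4)^2*(x - 3)^2, so the eigenvalues are known. The minimal polynomial is
  m_A(x) = Π_λ (x − λ)^{k_λ}
where k_λ is the size of the *largest* Jordan block for λ (equivalently, the smallest k with (A − λI)^k v = 0 for every generalised eigenvector v of λ).

  λ = 3: largest Jordan block has size 1, contributing (x − 3)
  λ = 4: largest Jordan block has size 2, contributing (x − 4)^2

So m_A(x) = (x - 4)^2*(x - 3) = x^3 - 11*x^2 + 40*x - 48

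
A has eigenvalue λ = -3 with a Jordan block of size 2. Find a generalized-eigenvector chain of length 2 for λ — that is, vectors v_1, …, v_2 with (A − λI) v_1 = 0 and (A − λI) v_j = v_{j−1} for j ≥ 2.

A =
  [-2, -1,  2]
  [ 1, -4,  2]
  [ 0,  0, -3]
A Jordan chain for λ = -3 of length 2:
v_1 = (1, 1, 0)ᵀ
v_2 = (1, 0, 0)ᵀ

Let N = A − (-3)·I. We want v_2 with N^2 v_2 = 0 but N^1 v_2 ≠ 0; then v_{j-1} := N · v_j for j = 2, …, 2.

Pick v_2 = (1, 0, 0)ᵀ.
Then v_1 = N · v_2 = (1, 1, 0)ᵀ.

Sanity check: (A − (-3)·I) v_1 = (0, 0, 0)ᵀ = 0. ✓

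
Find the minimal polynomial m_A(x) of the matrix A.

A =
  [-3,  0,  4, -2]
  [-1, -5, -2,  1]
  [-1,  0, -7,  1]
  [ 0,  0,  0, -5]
x^2 + 10*x + 25

The characteristic polynomial is χ_A(x) = (x + 5)^4, so the eigenvalues are known. The minimal polynomial is
  m_A(x) = Π_λ (x − λ)^{k_λ}
where k_λ is the size of the *largest* Jordan block for λ (equivalently, the smallest k with (A − λI)^k v = 0 for every generalised eigenvector v of λ).

  λ = -5: largest Jordan block has size 2, contributing (x + 5)^2

So m_A(x) = (x + 5)^2 = x^2 + 10*x + 25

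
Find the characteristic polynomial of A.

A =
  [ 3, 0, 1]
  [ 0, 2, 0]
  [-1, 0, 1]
x^3 - 6*x^2 + 12*x - 8

Expanding det(x·I − A) (e.g. by cofactor expansion or by noting that A is similar to its Jordan form J, which has the same characteristic polynomial as A) gives
  χ_A(x) = x^3 - 6*x^2 + 12*x - 8
which factors as (x - 2)^3. The eigenvalues (with algebraic multiplicities) are λ = 2 with multiplicity 3.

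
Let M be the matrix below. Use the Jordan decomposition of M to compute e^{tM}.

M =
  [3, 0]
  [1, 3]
e^{tM} =
  [exp(3*t), 0]
  [t*exp(3*t), exp(3*t)]

Strategy: write M = P · J · P⁻¹ where J is a Jordan canonical form, so e^{tM} = P · e^{tJ} · P⁻¹, and e^{tJ} can be computed block-by-block.

M has Jordan form
J =
  [3, 1]
  [0, 3]
(up to reordering of blocks).

Per-block formulas:
  For a 2×2 Jordan block J_2(3): exp(t · J_2(3)) = e^(3t)·(I + t·N), where N is the 2×2 nilpotent shift.

After assembling e^{tJ} and conjugating by P, we get:

e^{tM} =
  [exp(3*t), 0]
  [t*exp(3*t), exp(3*t)]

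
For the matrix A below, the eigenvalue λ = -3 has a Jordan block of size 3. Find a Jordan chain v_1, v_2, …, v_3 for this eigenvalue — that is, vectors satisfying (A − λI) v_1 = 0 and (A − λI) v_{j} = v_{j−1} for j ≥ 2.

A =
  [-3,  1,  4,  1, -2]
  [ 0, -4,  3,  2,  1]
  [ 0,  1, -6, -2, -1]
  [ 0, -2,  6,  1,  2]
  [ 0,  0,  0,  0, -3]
A Jordan chain for λ = -3 of length 3:
v_1 = (1, 0, 0, 0, 0)ᵀ
v_2 = (1, -1, 1, -2, 0)ᵀ
v_3 = (0, 1, 0, 0, 0)ᵀ

Let N = A − (-3)·I. We want v_3 with N^3 v_3 = 0 but N^2 v_3 ≠ 0; then v_{j-1} := N · v_j for j = 3, …, 2.

Pick v_3 = (0, 1, 0, 0, 0)ᵀ.
Then v_2 = N · v_3 = (1, -1, 1, -2, 0)ᵀ.
Then v_1 = N · v_2 = (1, 0, 0, 0, 0)ᵀ.

Sanity check: (A − (-3)·I) v_1 = (0, 0, 0, 0, 0)ᵀ = 0. ✓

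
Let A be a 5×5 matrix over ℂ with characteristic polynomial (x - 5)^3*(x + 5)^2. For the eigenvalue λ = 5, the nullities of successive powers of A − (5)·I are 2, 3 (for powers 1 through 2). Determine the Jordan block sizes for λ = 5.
Block sizes for λ = 5: [2, 1]

From the dimensions of kernels of powers, the number of Jordan blocks of size at least j is d_j − d_{j−1} where d_j = dim ker(N^j) (with d_0 = 0). Computing the differences gives [2, 1].
The number of blocks of size exactly k is (#blocks of size ≥ k) − (#blocks of size ≥ k + 1), so the partition is: 1 block(s) of size 1, 1 block(s) of size 2.
In nonincreasing order the block sizes are [2, 1].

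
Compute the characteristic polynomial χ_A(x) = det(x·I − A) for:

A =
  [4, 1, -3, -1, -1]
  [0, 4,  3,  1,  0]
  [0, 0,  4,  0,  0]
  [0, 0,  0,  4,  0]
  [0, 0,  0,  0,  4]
x^5 - 20*x^4 + 160*x^3 - 640*x^2 + 1280*x - 1024

Expanding det(x·I − A) (e.g. by cofactor expansion or by noting that A is similar to its Jordan form J, which has the same characteristic polynomial as A) gives
  χ_A(x) = x^5 - 20*x^4 + 160*x^3 - 640*x^2 + 1280*x - 1024
which factors as (x - 4)^5. The eigenvalues (with algebraic multiplicities) are λ = 4 with multiplicity 5.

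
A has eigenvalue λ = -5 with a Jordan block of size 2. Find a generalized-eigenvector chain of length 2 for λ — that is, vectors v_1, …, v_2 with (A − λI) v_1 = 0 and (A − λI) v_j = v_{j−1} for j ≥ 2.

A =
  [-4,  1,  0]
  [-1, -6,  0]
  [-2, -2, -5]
A Jordan chain for λ = -5 of length 2:
v_1 = (1, -1, -2)ᵀ
v_2 = (1, 0, 0)ᵀ

Let N = A − (-5)·I. We want v_2 with N^2 v_2 = 0 but N^1 v_2 ≠ 0; then v_{j-1} := N · v_j for j = 2, …, 2.

Pick v_2 = (1, 0, 0)ᵀ.
Then v_1 = N · v_2 = (1, -1, -2)ᵀ.

Sanity check: (A − (-5)·I) v_1 = (0, 0, 0)ᵀ = 0. ✓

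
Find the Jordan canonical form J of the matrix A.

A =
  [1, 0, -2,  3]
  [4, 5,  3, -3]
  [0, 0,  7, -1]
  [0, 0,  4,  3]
J_1(1) ⊕ J_3(5)

The characteristic polynomial is
  det(x·I − A) = x^4 - 16*x^3 + 90*x^2 - 200*x + 125 = (x - 5)^3*(x - 1)

Eigenvalues and multiplicities (the geometric multiplicity of λ is n − rank(A − λI), which equals the number of Jordan blocks for λ):
  λ = 1: algebraic multiplicity = 1, geometric multiplicity = 1
  λ = 5: algebraic multiplicity = 3, geometric multiplicity = 1

Determining the block sizes for each eigenvalue:
  λ = 1: one block (gm = 1), so the single block has size am = 1 → block sizes [1]
  λ = 5: one block (gm = 1), so the single block has size am = 3 → block sizes [3]

Assembling the blocks gives a Jordan form
J =
  [1, 0, 0, 0]
  [0, 5, 1, 0]
  [0, 0, 5, 1]
  [0, 0, 0, 5]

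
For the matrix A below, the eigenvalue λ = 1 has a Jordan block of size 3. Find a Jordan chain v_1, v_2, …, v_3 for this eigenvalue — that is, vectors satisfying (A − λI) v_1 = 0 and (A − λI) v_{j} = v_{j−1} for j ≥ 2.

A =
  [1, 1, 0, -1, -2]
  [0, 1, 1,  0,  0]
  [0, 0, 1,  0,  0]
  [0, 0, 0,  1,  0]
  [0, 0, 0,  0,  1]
A Jordan chain for λ = 1 of length 3:
v_1 = (1, 0, 0, 0, 0)ᵀ
v_2 = (0, 1, 0, 0, 0)ᵀ
v_3 = (0, 0, 1, 0, 0)ᵀ

Let N = A − (1)·I. We want v_3 with N^3 v_3 = 0 but N^2 v_3 ≠ 0; then v_{j-1} := N · v_j for j = 3, …, 2.

Pick v_3 = (0, 0, 1, 0, 0)ᵀ.
Then v_2 = N · v_3 = (0, 1, 0, 0, 0)ᵀ.
Then v_1 = N · v_2 = (1, 0, 0, 0, 0)ᵀ.

Sanity check: (A − (1)·I) v_1 = (0, 0, 0, 0, 0)ᵀ = 0. ✓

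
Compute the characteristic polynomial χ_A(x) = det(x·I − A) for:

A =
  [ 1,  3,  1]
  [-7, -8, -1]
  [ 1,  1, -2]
x^3 + 9*x^2 + 27*x + 27

Expanding det(x·I − A) (e.g. by cofactor expansion or by noting that A is similar to its Jordan form J, which has the same characteristic polynomial as A) gives
  χ_A(x) = x^3 + 9*x^2 + 27*x + 27
which factors as (x + 3)^3. The eigenvalues (with algebraic multiplicities) are λ = -3 with multiplicity 3.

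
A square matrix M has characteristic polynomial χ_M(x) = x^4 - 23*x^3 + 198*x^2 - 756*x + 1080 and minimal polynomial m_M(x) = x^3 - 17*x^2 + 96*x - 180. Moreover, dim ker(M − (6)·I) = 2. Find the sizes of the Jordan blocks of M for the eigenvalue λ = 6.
Block sizes for λ = 6: [2, 1]

Step 1 — from the characteristic polynomial, algebraic multiplicity of λ = 6 is 3. From dim ker(M − (6)·I) = 2, there are exactly 2 Jordan blocks for λ = 6.
Step 2 — from the minimal polynomial, the factor (x − 6)^2 tells us the largest block for λ = 6 has size 2.
Step 3 — with total size 3, 2 blocks, and largest block 2, the block sizes (in nonincreasing order) are [2, 1].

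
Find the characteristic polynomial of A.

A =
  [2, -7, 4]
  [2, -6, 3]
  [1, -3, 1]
x^3 + 3*x^2 + 3*x + 1

Expanding det(x·I − A) (e.g. by cofactor expansion or by noting that A is similar to its Jordan form J, which has the same characteristic polynomial as A) gives
  χ_A(x) = x^3 + 3*x^2 + 3*x + 1
which factors as (x + 1)^3. The eigenvalues (with algebraic multiplicities) are λ = -1 with multiplicity 3.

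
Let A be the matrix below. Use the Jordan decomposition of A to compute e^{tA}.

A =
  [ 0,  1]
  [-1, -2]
e^{tA} =
  [t*exp(-t) + exp(-t), t*exp(-t)]
  [-t*exp(-t), -t*exp(-t) + exp(-t)]

Strategy: write A = P · J · P⁻¹ where J is a Jordan canonical form, so e^{tA} = P · e^{tJ} · P⁻¹, and e^{tJ} can be computed block-by-block.

A has Jordan form
J =
  [-1,  1]
  [ 0, -1]
(up to reordering of blocks).

Per-block formulas:
  For a 2×2 Jordan block J_2(-1): exp(t · J_2(-1)) = e^(-1t)·(I + t·N), where N is the 2×2 nilpotent shift.

After assembling e^{tJ} and conjugating by P, we get:

e^{tA} =
  [t*exp(-t) + exp(-t), t*exp(-t)]
  [-t*exp(-t), -t*exp(-t) + exp(-t)]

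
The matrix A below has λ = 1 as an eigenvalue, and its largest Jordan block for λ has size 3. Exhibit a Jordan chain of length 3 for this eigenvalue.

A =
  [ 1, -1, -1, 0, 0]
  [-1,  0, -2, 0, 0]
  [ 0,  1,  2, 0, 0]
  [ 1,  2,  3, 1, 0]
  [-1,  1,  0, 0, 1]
A Jordan chain for λ = 1 of length 3:
v_1 = (1, 1, -1, -2, -1)ᵀ
v_2 = (0, -1, 0, 1, -1)ᵀ
v_3 = (1, 0, 0, 0, 0)ᵀ

Let N = A − (1)·I. We want v_3 with N^3 v_3 = 0 but N^2 v_3 ≠ 0; then v_{j-1} := N · v_j for j = 3, …, 2.

Pick v_3 = (1, 0, 0, 0, 0)ᵀ.
Then v_2 = N · v_3 = (0, -1, 0, 1, -1)ᵀ.
Then v_1 = N · v_2 = (1, 1, -1, -2, -1)ᵀ.

Sanity check: (A − (1)·I) v_1 = (0, 0, 0, 0, 0)ᵀ = 0. ✓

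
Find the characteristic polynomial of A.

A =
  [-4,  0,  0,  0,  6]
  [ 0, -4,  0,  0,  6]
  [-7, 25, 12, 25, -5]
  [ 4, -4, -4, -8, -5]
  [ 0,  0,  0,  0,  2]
x^5 + 2*x^4 - 20*x^3 - 8*x^2 + 128*x - 128

Expanding det(x·I − A) (e.g. by cofactor expansion or by noting that A is similar to its Jordan form J, which has the same characteristic polynomial as A) gives
  χ_A(x) = x^5 + 2*x^4 - 20*x^3 - 8*x^2 + 128*x - 128
which factors as (x - 2)^3*(x + 4)^2. The eigenvalues (with algebraic multiplicities) are λ = -4 with multiplicity 2, λ = 2 with multiplicity 3.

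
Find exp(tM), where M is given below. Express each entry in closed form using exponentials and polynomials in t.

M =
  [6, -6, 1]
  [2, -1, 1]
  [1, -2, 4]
e^{tM} =
  [-t^2*exp(3*t) + 3*t*exp(3*t) + exp(3*t), 2*t^2*exp(3*t) - 6*t*exp(3*t), -t^2*exp(3*t) + t*exp(3*t)]
  [-t^2*exp(3*t)/2 + 2*t*exp(3*t), t^2*exp(3*t) - 4*t*exp(3*t) + exp(3*t), -t^2*exp(3*t)/2 + t*exp(3*t)]
  [t*exp(3*t), -2*t*exp(3*t), t*exp(3*t) + exp(3*t)]

Strategy: write M = P · J · P⁻¹ where J is a Jordan canonical form, so e^{tM} = P · e^{tJ} · P⁻¹, and e^{tJ} can be computed block-by-block.

M has Jordan form
J =
  [3, 1, 0]
  [0, 3, 1]
  [0, 0, 3]
(up to reordering of blocks).

Per-block formulas:
  For a 3×3 Jordan block J_3(3): exp(t · J_3(3)) = e^(3t)·(I + t·N + (t^2/2)·N^2), where N is the 3×3 nilpotent shift.

After assembling e^{tJ} and conjugating by P, we get:

e^{tM} =
  [-t^2*exp(3*t) + 3*t*exp(3*t) + exp(3*t), 2*t^2*exp(3*t) - 6*t*exp(3*t), -t^2*exp(3*t) + t*exp(3*t)]
  [-t^2*exp(3*t)/2 + 2*t*exp(3*t), t^2*exp(3*t) - 4*t*exp(3*t) + exp(3*t), -t^2*exp(3*t)/2 + t*exp(3*t)]
  [t*exp(3*t), -2*t*exp(3*t), t*exp(3*t) + exp(3*t)]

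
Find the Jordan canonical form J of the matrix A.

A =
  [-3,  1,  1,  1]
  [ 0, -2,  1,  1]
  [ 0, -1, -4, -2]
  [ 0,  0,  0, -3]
J_3(-3) ⊕ J_1(-3)

The characteristic polynomial is
  det(x·I − A) = x^4 + 12*x^3 + 54*x^2 + 108*x + 81 = (x + 3)^4

Eigenvalues and multiplicities (the geometric multiplicity of λ is n − rank(A − λI), which equals the number of Jordan blocks for λ):
  λ = -3: algebraic multiplicity = 4, geometric multiplicity = 2

Determining the block sizes for each eigenvalue:
  λ = -3: with am = 4 and gm = 2, the partition is not yet determined (e.g. several partitions of 4 into 2 parts exist). Let N = A − (-3)·I. Computing rank(N^1) = 2, rank(N^2) = 1, rank(N^3) = 0; the number of blocks of size ≥ j is rank(N^{j−1}) − rank(N^j), giving [2, 1, 1]. So we have 1 block(s) of size 3, 1 block(s) of size 1 → block sizes [3, 1]

Assembling the blocks gives a Jordan form
J =
  [-3,  1,  0,  0]
  [ 0, -3,  1,  0]
  [ 0,  0, -3,  0]
  [ 0,  0,  0, -3]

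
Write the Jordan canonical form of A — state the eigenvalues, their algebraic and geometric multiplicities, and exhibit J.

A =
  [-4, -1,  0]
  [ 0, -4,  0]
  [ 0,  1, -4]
J_2(-4) ⊕ J_1(-4)

The characteristic polynomial is
  det(x·I − A) = x^3 + 12*x^2 + 48*x + 64 = (x + 4)^3

Eigenvalues and multiplicities (the geometric multiplicity of λ is n − rank(A − λI), which equals the number of Jordan blocks for λ):
  λ = -4: algebraic multiplicity = 3, geometric multiplicity = 2

Determining the block sizes for each eigenvalue:
  λ = -4: 2 blocks summing to 3 forces exactly one block of size 2 and the rest size 1 → block sizes [2, 1]

Assembling the blocks gives a Jordan form
J =
  [-4,  1,  0]
  [ 0, -4,  0]
  [ 0,  0, -4]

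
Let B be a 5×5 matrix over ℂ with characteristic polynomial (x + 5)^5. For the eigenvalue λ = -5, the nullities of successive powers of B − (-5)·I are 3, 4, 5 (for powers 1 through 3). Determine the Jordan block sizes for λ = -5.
Block sizes for λ = -5: [3, 1, 1]

From the dimensions of kernels of powers, the number of Jordan blocks of size at least j is d_j − d_{j−1} where d_j = dim ker(N^j) (with d_0 = 0). Computing the differences gives [3, 1, 1].
The number of blocks of size exactly k is (#blocks of size ≥ k) − (#blocks of size ≥ k + 1), so the partition is: 2 block(s) of size 1, 1 block(s) of size 3.
In nonincreasing order the block sizes are [3, 1, 1].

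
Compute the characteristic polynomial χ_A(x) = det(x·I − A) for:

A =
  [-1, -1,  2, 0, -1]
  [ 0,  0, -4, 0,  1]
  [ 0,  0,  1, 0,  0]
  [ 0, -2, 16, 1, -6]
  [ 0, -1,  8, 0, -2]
x^5 + x^4 - 2*x^3 - 2*x^2 + x + 1

Expanding det(x·I − A) (e.g. by cofactor expansion or by noting that A is similar to its Jordan form J, which has the same characteristic polynomial as A) gives
  χ_A(x) = x^5 + x^4 - 2*x^3 - 2*x^2 + x + 1
which factors as (x - 1)^2*(x + 1)^3. The eigenvalues (with algebraic multiplicities) are λ = -1 with multiplicity 3, λ = 1 with multiplicity 2.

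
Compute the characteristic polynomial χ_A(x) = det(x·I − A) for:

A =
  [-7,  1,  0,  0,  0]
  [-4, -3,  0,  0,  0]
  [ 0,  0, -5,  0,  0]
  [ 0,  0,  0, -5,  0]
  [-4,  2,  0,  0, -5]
x^5 + 25*x^4 + 250*x^3 + 1250*x^2 + 3125*x + 3125

Expanding det(x·I − A) (e.g. by cofactor expansion or by noting that A is similar to its Jordan form J, which has the same characteristic polynomial as A) gives
  χ_A(x) = x^5 + 25*x^4 + 250*x^3 + 1250*x^2 + 3125*x + 3125
which factors as (x + 5)^5. The eigenvalues (with algebraic multiplicities) are λ = -5 with multiplicity 5.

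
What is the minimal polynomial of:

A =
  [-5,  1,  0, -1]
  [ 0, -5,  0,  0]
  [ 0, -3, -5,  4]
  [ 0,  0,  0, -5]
x^2 + 10*x + 25

The characteristic polynomial is χ_A(x) = (x + 5)^4, so the eigenvalues are known. The minimal polynomial is
  m_A(x) = Π_λ (x − λ)^{k_λ}
where k_λ is the size of the *largest* Jordan block for λ (equivalently, the smallest k with (A − λI)^k v = 0 for every generalised eigenvector v of λ).

  λ = -5: largest Jordan block has size 2, contributing (x + 5)^2

So m_A(x) = (x + 5)^2 = x^2 + 10*x + 25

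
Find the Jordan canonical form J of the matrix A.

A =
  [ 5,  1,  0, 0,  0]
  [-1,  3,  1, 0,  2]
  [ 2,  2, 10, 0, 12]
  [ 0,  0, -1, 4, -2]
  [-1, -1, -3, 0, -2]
J_3(4) ⊕ J_1(4) ⊕ J_1(4)

The characteristic polynomial is
  det(x·I − A) = x^5 - 20*x^4 + 160*x^3 - 640*x^2 + 1280*x - 1024 = (x - 4)^5

Eigenvalues and multiplicities (the geometric multiplicity of λ is n − rank(A − λI), which equals the number of Jordan blocks for λ):
  λ = 4: algebraic multiplicity = 5, geometric multiplicity = 3

Determining the block sizes for each eigenvalue:
  λ = 4: with am = 5 and gm = 3, the partition is not yet determined (e.g. several partitions of 5 into 3 parts exist). Let N = A − (4)·I. Computing rank(N^1) = 2, rank(N^2) = 1, rank(N^3) = 0; the number of blocks of size ≥ j is rank(N^{j−1}) − rank(N^j), giving [3, 1, 1]. So we have 1 block(s) of size 3, 2 block(s) of size 1 → block sizes [3, 1, 1]

Assembling the blocks gives a Jordan form
J =
  [4, 1, 0, 0, 0]
  [0, 4, 1, 0, 0]
  [0, 0, 4, 0, 0]
  [0, 0, 0, 4, 0]
  [0, 0, 0, 0, 4]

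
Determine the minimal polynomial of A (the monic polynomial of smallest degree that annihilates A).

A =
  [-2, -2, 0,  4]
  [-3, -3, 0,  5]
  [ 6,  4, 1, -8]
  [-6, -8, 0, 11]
x^3 - 6*x^2 + 9*x - 4

The characteristic polynomial is χ_A(x) = (x - 4)*(x - 1)^3, so the eigenvalues are known. The minimal polynomial is
  m_A(x) = Π_λ (x − λ)^{k_λ}
where k_λ is the size of the *largest* Jordan block for λ (equivalently, the smallest k with (A − λI)^k v = 0 for every generalised eigenvector v of λ).

  λ = 1: largest Jordan block has size 2, contributing (x − 1)^2
  λ = 4: largest Jordan block has size 1, contributing (x − 4)

So m_A(x) = (x - 4)*(x - 1)^2 = x^3 - 6*x^2 + 9*x - 4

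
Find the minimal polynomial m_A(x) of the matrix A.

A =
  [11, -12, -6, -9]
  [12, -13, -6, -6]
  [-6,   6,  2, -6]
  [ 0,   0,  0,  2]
x^2 - x - 2

The characteristic polynomial is χ_A(x) = (x - 2)^2*(x + 1)^2, so the eigenvalues are known. The minimal polynomial is
  m_A(x) = Π_λ (x − λ)^{k_λ}
where k_λ is the size of the *largest* Jordan block for λ (equivalently, the smallest k with (A − λI)^k v = 0 for every generalised eigenvector v of λ).

  λ = -1: largest Jordan block has size 1, contributing (x + 1)
  λ = 2: largest Jordan block has size 1, contributing (x − 2)

So m_A(x) = (x - 2)*(x + 1) = x^2 - x - 2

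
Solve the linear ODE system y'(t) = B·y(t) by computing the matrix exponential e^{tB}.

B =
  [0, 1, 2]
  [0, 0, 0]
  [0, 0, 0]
e^{tB} =
  [1, t, 2*t]
  [0, 1, 0]
  [0, 0, 1]

Strategy: write B = P · J · P⁻¹ where J is a Jordan canonical form, so e^{tB} = P · e^{tJ} · P⁻¹, and e^{tJ} can be computed block-by-block.

B has Jordan form
J =
  [0, 1, 0]
  [0, 0, 0]
  [0, 0, 0]
(up to reordering of blocks).

Per-block formulas:
  For a 1×1 block at λ = 0: exp(t · [0]) = [e^(0t)].
  For a 2×2 Jordan block J_2(0): exp(t · J_2(0)) = e^(0t)·(I + t·N), where N is the 2×2 nilpotent shift.

After assembling e^{tJ} and conjugating by P, we get:

e^{tB} =
  [1, t, 2*t]
  [0, 1, 0]
  [0, 0, 1]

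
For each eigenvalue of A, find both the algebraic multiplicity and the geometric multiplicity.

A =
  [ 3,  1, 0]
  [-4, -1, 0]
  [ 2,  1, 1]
λ = 1: alg = 3, geom = 2

Step 1 — factor the characteristic polynomial to read off the algebraic multiplicities:
  χ_A(x) = (x - 1)^3

Step 2 — compute geometric multiplicities via the rank-nullity identity g(λ) = n − rank(A − λI):
  rank(A − (1)·I) = 1, so dim ker(A − (1)·I) = n − 1 = 2

Summary:
  λ = 1: algebraic multiplicity = 3, geometric multiplicity = 2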